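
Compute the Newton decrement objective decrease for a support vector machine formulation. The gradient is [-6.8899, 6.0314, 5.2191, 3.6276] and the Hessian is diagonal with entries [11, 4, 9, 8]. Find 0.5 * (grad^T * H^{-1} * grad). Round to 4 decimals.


Step 1: H is diagonal, so H^(-1) * g = [-0.6264, 1.5079, 0.5799, 0.4535].
Step 2: g^T H^(-1) g = sum_i g_i^2 / H_ii
  = (-6.8899)^2/11 + (6.0314)^2/4 + (5.2191)^2/9 + (3.6276)^2/8
  = 4.3155 + 9.0944 + 3.0266 + 1.6449 = 18.0815
Step 3: Objective decrease = 0.5 * g^T H^(-1) g = 9.0407


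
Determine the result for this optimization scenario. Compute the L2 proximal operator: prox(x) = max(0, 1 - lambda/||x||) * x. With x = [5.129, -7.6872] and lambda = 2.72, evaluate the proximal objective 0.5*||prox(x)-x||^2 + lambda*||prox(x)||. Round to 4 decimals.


Step 1: Compute ||x||.
||x|| = 9.2412
Step 2: Compute scaling factor.
scale = max(0, 1 - 2.72/9.2412) = 0.7057
Step 3: prox(x) = [3.6194, -5.4246]
||prox(x)|| = 6.5212
Step 4: Proximal objective.
0.5*||prox-x||^2 = 3.6992
lambda*||prox|| = 17.7377
Total = 21.4369


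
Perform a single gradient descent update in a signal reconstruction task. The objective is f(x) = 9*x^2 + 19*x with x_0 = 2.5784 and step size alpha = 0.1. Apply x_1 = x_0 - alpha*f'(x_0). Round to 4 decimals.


We compute the gradient at x_0 and apply the update.
f'(x) = 18*x + 19
f'(2.5784) = 18*2.5784 + 19 = 65.4112
x_1 = 2.5784 - 0.1*65.4112 = -3.9627


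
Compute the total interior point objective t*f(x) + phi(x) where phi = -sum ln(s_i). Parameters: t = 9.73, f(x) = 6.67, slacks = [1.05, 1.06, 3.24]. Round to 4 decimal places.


Step 1: Compute log-barrier.
ln values: [0.0488, 0.0583, 1.1756]
phi = -(0.0488 + 0.0583 + 1.1756) = -1.2826
Step 2: Compute augmented objective.
t*f(x) = 9.73*6.67 = 64.8991
Total = 64.8991 - 1.2826 = 63.6165


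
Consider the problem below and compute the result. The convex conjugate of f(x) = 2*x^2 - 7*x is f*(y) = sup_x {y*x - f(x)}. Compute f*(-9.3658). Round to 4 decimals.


f*(y) = sup_x {y*x - a*x^2 - b*x} = sup_x {(y-b)*x - a*x^2}
FOC: (y - b) - 2a*x = 0 => x* = (y - b)/(2a)
x* = (-9.3658 + 7)/(2*2) = -0.5915
f*(-9.3658) = (y-b)^2/(4a) = (-9.3658 + 7)^2/(4*2)
= 5.597/8 = 0.6996


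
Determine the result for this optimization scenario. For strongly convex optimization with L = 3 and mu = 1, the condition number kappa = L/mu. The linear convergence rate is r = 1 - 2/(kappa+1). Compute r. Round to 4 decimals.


Step 1: Compute the condition number.
kappa = L/mu = 3/1 = 3.0
Step 2: Compute the convergence rate.
r = 1 - 2/(kappa + 1) = 1 - 2*mu/(L + mu) = (L - mu)/(L + mu) = 2/4 = 0.5


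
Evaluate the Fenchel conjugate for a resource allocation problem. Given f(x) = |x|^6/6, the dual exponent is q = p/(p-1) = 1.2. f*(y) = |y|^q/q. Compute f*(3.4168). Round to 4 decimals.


The conjugate exponent q satisfies 1/p + 1/q = 1.
p = 6, so q = 6/(6 - 1) = 1.2
|y|^q = 3.4168^1.2 = 4.3686
f*(3.4168) = 4.3686 / 1.2 = 3.6405


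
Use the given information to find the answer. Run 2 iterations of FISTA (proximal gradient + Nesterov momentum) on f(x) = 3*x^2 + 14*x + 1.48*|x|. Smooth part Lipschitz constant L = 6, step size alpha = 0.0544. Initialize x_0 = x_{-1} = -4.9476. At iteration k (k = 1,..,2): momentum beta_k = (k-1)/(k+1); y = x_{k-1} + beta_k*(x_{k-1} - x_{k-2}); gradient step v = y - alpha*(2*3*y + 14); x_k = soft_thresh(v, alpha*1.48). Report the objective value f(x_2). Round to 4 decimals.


FISTA on f(x) = 3*x^2 + 14*x + 1.48*|x|
L = 6, alpha = 0.0544
Iteration 1: beta = 0.0, y = -4.9476 + 0.0*(-4.9476 + 4.9476) = -4.9476
  grad(y) = -15.6856, v = y - alpha*grad = -4.0943
  prox(v) = soft_thresh(-4.0943, 0.0805) = -4.0138
Iteration 2: beta = 0.3333, y = -4.0138 + 0.3333*(-4.0138 + 4.9476) = -3.7025
  grad(y) = -8.2151, v = y - alpha*grad = -3.2556
  prox(v) = soft_thresh(-3.2556, 0.0805) = -3.1751
f(x_2) = 3*(-3.1751)^2 + 14*(-3.1751) + 1.48*|-3.1751| = -9.5084


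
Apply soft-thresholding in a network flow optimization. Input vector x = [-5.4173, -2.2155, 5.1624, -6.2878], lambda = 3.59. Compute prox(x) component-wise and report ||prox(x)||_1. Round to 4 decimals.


Soft-thresholding with lambda = 3.59:
prox(-5.4173) = sign(-5.4173)*max(|-5.4173| - 3.59, 0) = -1.8273
prox(-2.2155) = sign(-2.2155)*max(|-2.2155| - 3.59, 0) = 0.0
prox(5.1624) = sign(5.1624)*max(|5.1624| - 3.59, 0) = 1.5724
prox(-6.2878) = sign(-6.2878)*max(|-6.2878| - 3.59, 0) = -2.6978
prox(x) = [-1.8273, 0.0, 1.5724, -2.6978]
||prox(x)||_1 = 1.8273 + 0.0 + 1.5724 + 2.6978 = 6.0975


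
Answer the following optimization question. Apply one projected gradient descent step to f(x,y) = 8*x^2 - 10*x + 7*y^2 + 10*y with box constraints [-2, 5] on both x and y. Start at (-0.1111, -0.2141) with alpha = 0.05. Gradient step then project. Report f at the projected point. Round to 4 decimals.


Step 1: Compute gradient at (-0.1111, -0.2141).
grad_x = 2*8*-0.1111 - 10 = -11.7776
grad_y = 2*7*-0.2141 + 10 = 7.0026
Step 2: Gradient step.
x_raw = -0.1111 - 0.05*-11.7776 = 0.4778
y_raw = -0.2141 - 0.05*7.0026 = -0.5642
Step 3: Project onto [-2, 5].
x_proj = clip(0.4778) = 0.4778
y_proj = clip(-0.5642) = -0.5642
Step 4: Evaluate f.
f(0.4778, -0.5642) = -6.3654


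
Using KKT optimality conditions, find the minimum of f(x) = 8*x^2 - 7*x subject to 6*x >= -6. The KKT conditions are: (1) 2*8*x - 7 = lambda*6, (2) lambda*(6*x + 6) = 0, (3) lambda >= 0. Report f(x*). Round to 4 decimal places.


Step 1: Try lambda = 0 (constraint inactive).
Stationarity: 2*8*x - 7 = 0
x* = 7/(2*8) = 0.4375
Check constraint: 6*0.4375 = 2.625 >= -6 -- satisfied.
Step 2: Compute optimal value.
f(x*) = 8*0.4375^2 - 7*0.4375 = -1.5313


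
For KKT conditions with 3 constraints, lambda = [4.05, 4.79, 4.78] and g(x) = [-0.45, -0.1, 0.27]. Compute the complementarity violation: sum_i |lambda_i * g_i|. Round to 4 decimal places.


KKT complementary slackness check:
lambda_1 * g_1 = 4.05 * -0.45 = -1.8225
lambda_2 * g_2 = 4.79 * -0.1 = -0.479
lambda_3 * g_3 = 4.78 * 0.27 = 1.2906
Total violation = 1.8225 + 0.479 + 1.2906 = 3.5921


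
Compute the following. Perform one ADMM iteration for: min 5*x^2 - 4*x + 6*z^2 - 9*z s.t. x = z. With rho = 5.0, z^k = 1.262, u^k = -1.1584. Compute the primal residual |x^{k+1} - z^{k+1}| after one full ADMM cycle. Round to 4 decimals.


ADMM iteration with rho = 5.0, z^k = 1.262, u^k = -1.1584
Step 1: x-update.
Minimize 5*x^2 - 4*x + (5.0/2)*(x - 1.262 - 1.1584)^2
FOC: (2*5 + 5.0)*x = 4 + 5.0*(1.262 + 1.1584)
x^{k+1} = 1.0735
Step 2: z-update.
Minimize 6*z^2 - 9*z + (5.0/2)*(1.0735 - z - 1.1584)^2
FOC: (2*6 + 5.0)*z = 9 + 5.0*(1.0735 - 1.1584)
z^{k+1} = 0.5044
Step 3: u-update.
u^{k+1} = -1.1584 + 1.0735 - 0.5044 = -0.5894
Step 4: Primal residual = |1.0735 - 0.5044| = 0.569


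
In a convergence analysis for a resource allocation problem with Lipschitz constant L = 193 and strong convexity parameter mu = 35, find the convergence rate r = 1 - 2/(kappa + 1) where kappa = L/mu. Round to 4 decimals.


Step 1: Compute the condition number.
kappa = L/mu = 193/35 = 5.5143
Step 2: Compute the convergence rate.
r = 1 - 2/(kappa + 1) = 1 - 2*mu/(L + mu) = (L - mu)/(L + mu) = 158/228 = 0.693


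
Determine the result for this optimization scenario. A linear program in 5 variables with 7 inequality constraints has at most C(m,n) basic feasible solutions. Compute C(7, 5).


Each vertex corresponds to some choice of n active constraints out of m, so the number of vertices is at most C(m, n) = m! / (n!(m-n)!).
m = 7, n = 5
Numerator: 7 * 6 * 5 * 4 * 3
Denominator: 5! = 120
C(7, 5) = 21


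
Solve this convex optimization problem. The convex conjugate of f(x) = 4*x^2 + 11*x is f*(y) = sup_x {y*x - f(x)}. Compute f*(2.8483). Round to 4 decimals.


f*(y) = sup_x {y*x - a*x^2 - b*x} = sup_x {(y-b)*x - a*x^2}
FOC: (y - b) - 2a*x = 0 => x* = (y - b)/(2a)
x* = (2.8483 - 11)/(2*4) = -1.019
f*(2.8483) = (y-b)^2/(4a) = (2.8483 - 11)^2/(4*4)
= 66.4502/16 = 4.1531


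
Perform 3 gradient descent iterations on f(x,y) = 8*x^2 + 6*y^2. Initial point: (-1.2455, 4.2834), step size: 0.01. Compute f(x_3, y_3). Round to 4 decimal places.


Gradient descent on f(x,y) = 8*x^2 + 6*y^2.
Starting point: (-1.2455, 4.2834), alpha = 0.01
Step 1: grad_x = 2*8*-1.2455 = -19.928, grad_y = 2*6*4.2834 = 51.4008
  x_1 = -1.2455 - 0.01*-19.928 = -1.0462
  y_1 = 4.2834 - 0.01*51.4008 = 3.7694
Step 2: grad_x = 2*8*-1.0462 = -16.7395, grad_y = 2*6*3.7694 = 45.2327
  x_2 = -1.0462 - 0.01*-16.7395 = -0.8788
  y_2 = 3.7694 - 0.01*45.2327 = 3.3171
Step 3: grad_x = 2*8*-0.8788 = -14.0612, grad_y = 2*6*3.3171 = 39.8048
  x_3 = -0.8788 - 0.01*-14.0612 = -0.7382
  y_3 = 3.3171 - 0.01*39.8048 = 2.919
f(-0.7382, 2.919) = 8*(-0.7382)^2 + 6*2.919^2 = 55.4836


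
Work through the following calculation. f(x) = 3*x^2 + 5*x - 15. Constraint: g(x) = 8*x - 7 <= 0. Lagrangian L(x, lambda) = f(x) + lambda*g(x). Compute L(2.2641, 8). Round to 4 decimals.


Step 1: Evaluate f(x).
f(2.2641) = 3*2.2641^2 + 5*2.2641 - 15 = 11.6989
Step 2: Evaluate g(x).
g(2.2641) = 8*2.2641 - 7 = 11.1128
Step 3: Compute Lagrangian.
L = 11.6989 + 8*11.1128 = 100.6013


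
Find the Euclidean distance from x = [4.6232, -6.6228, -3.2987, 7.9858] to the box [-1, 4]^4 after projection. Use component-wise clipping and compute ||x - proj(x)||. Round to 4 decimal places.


Project each component onto [-1, 4].
clip(4.6232) = 4.0, clip(-6.6228) = -1.0, clip(-3.2987) = -1.0, clip(7.9858) = 4.0
Projection = [4.0, -1.0, -1.0, 4.0]
Squared diffs: [0.3884, 31.6159, 5.284, 15.8866]
Distance = sqrt(53.1749) = 7.2921


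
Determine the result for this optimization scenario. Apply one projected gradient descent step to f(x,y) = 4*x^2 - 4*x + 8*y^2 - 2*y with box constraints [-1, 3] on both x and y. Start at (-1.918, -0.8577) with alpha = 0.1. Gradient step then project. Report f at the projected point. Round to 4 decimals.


Step 1: Compute gradient at (-1.918, -0.8577).
grad_x = 2*4*-1.918 - 4 = -19.344
grad_y = 2*8*-0.8577 - 2 = -15.7232
Step 2: Gradient step.
x_raw = -1.918 - 0.1*-19.344 = 0.0164
y_raw = -0.8577 - 0.1*-15.7232 = 0.7146
Step 3: Project onto [-1, 3].
x_proj = clip(0.0164) = 0.0164
y_proj = clip(0.7146) = 0.7146
Step 4: Evaluate f.
f(0.0164, 0.7146) = 2.5917


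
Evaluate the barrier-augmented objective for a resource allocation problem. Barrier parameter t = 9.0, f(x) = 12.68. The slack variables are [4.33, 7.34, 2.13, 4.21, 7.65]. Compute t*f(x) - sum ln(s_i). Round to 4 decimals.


Step 1: Compute log-barrier.
ln values: [1.4656, 1.9933, 0.7561, 1.4375, 2.0347]
phi = -(1.4656 + 1.9933 + 0.7561 + 1.4375 + 2.0347) = -7.6872
Step 2: Compute augmented objective.
t*f(x) = 9.0*12.68 = 114.12
Total = 114.12 - 7.6872 = 106.4328


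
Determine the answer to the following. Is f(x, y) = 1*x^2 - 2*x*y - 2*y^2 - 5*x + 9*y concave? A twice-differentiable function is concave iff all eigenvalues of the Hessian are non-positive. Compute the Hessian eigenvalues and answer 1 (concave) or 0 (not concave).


The Hessian of f(x,y) = 1*x^2 - 2*x*y - 2*y^2 - 5*x + 9*y is:
H = [[2, -2], [-2, -4]]
Trace = 2 - 4 = -2
Determinant = 2*-4 - (-2)^2 = -12
Discriminant = (-2)^2 - 4*-12 = 52.0
Eigenvalues: lambda_1 = -4.6056, lambda_2 = 2.6056
The function is not concave.

0


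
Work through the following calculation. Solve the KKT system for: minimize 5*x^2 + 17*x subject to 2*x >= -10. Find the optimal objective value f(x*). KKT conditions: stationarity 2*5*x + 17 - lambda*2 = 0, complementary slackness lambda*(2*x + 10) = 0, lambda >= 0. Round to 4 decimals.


Step 1: Try lambda = 0 (constraint inactive).
Stationarity: 2*5*x + 17 = 0
x* = -17/(2*5) = -1.7
Check constraint: 2*-1.7 = -3.4 >= -10 -- satisfied.
Step 2: Compute optimal value.
f(x*) = 5*(-1.7)^2 + 17*(-1.7) = -14.45


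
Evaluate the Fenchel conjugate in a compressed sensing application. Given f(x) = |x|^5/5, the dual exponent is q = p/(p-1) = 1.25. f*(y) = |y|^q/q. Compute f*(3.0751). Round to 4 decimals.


The conjugate exponent q satisfies 1/p + 1/q = 1.
p = 5, so q = 5/(5 - 1) = 1.25
|y|^q = 3.0751^1.25 = 4.0722
f*(3.0751) = 4.0722 / 1.25 = 3.2577


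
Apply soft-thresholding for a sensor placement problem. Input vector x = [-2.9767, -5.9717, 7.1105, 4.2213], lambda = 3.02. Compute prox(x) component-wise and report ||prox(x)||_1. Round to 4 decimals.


Soft-thresholding with lambda = 3.02:
prox(-2.9767) = sign(-2.9767)*max(|-2.9767| - 3.02, 0) = 0.0
prox(-5.9717) = sign(-5.9717)*max(|-5.9717| - 3.02, 0) = -2.9517
prox(7.1105) = sign(7.1105)*max(|7.1105| - 3.02, 0) = 4.0905
prox(4.2213) = sign(4.2213)*max(|4.2213| - 3.02, 0) = 1.2013
prox(x) = [0.0, -2.9517, 4.0905, 1.2013]
||prox(x)||_1 = 0.0 + 2.9517 + 4.0905 + 1.2013 = 8.2435


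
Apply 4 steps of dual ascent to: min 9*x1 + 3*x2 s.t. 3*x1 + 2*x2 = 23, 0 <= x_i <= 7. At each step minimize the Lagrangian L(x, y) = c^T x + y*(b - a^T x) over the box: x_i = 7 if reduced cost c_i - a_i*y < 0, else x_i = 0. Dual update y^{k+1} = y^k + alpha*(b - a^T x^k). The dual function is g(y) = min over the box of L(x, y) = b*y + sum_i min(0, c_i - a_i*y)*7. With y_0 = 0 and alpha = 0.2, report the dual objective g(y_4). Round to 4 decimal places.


Dual ascent for LP: min 9*x1 + 3*x2, 3*x1 + 2*x2 = 23, 0 <= x_i <= 7
Step 1: y^k = 0.0, reduced costs: (9.0, 3.0)
  x^k = (0.0, 0.0), subgradient = b - a^T x = 23.0
  y^{k+1} = 0.0 + 0.2*23.0 = 4.6
Step 2: y^k = 4.6, reduced costs: (-4.8, -6.2)
  x^k = (7.0, 7.0), subgradient = b - a^T x = -12.0
  y^{k+1} = 4.6 + 0.2*-12.0 = 2.2
Step 3: y^k = 2.2, reduced costs: (2.4, -1.4)
  x^k = (0.0, 7.0), subgradient = b - a^T x = 9.0
  y^{k+1} = 2.2 + 0.2*9.0 = 4.0
Step 4: y^k = 4.0, reduced costs: (-3.0, -5.0)
  x^k = (7.0, 7.0), subgradient = b - a^T x = -12.0
  y^{k+1} = 4.0 + 0.2*-12.0 = 1.6
Dual objective at y_4 = 1.6: reduced costs (4.2, -0.2), box minimizer x = (0.0, 7.0)
g(y_4) = b*y + (c1 - a1*y)*x1 + (c2 - a2*y)*x2 = 23*1.6 + 4.2*0.0 + (-0.2)*7.0 = 36.8 + 0.0 - 1.4 = 35.4


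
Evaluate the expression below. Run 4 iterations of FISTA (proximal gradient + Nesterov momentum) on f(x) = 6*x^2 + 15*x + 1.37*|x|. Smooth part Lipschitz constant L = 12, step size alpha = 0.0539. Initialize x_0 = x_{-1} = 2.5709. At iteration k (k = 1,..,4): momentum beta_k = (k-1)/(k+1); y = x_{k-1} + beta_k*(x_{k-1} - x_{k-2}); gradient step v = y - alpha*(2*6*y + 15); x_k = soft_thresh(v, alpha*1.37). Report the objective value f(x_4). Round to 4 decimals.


FISTA on f(x) = 6*x^2 + 15*x + 1.37*|x|
L = 12, alpha = 0.0539
Iteration 1: beta = 0.0, y = 2.5709 + 0.0*(2.5709 - 2.5709) = 2.5709
  grad(y) = 45.8508, v = y - alpha*grad = 0.0995
  prox(v) = soft_thresh(0.0995, 0.0738) = 0.0257
Iteration 2: beta = 0.3333, y = 0.0257 + 0.3333*(0.0257 - 2.5709) = -0.8227
  grad(y) = 5.1276, v = y - alpha*grad = -1.0991
  prox(v) = soft_thresh(-1.0991, 0.0738) = -1.0252
Iteration 3: beta = 0.5, y = -1.0252 + 0.5*(-1.0252 - 0.0257) = -1.5507
  grad(y) = -3.6084, v = y - alpha*grad = -1.3562
  prox(v) = soft_thresh(-1.3562, 0.0738) = -1.2824
Iteration 4: beta = 0.6, y = -1.2824 + 0.6*(-1.2824 + 1.0252) = -1.4366
  grad(y) = -2.2397, v = y - alpha*grad = -1.3159
  prox(v) = soft_thresh(-1.3159, 0.0738) = -1.2421
f(x_4) = 6*(-1.2421)^2 + 15*(-1.2421) + 1.37*|-1.2421| = -7.673


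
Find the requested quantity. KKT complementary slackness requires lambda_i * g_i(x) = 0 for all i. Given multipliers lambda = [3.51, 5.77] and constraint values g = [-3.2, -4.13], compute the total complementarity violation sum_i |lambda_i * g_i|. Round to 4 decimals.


KKT complementary slackness check:
lambda_1 * g_1 = 3.51 * -3.2 = -11.232
lambda_2 * g_2 = 5.77 * -4.13 = -23.8301
Total violation = 11.232 + 23.8301 = 35.0621


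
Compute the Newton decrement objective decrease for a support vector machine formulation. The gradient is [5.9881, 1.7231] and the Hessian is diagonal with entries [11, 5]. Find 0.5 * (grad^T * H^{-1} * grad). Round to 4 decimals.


Step 1: H is diagonal, so H^(-1) * g = [0.5444, 0.3446].
Step 2: g^T H^(-1) g = sum_i g_i^2 / H_ii
  = (5.9881)^2/11 + (1.7231)^2/5
  = 3.2598 + 0.5938 = 3.8536
Step 3: Objective decrease = 0.5 * g^T H^(-1) g = 1.9268


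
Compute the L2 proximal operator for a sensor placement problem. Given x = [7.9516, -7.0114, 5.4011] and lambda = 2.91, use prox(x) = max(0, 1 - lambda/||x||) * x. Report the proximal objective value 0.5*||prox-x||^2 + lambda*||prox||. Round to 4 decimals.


Step 1: Compute ||x||.
||x|| = 11.8979
Step 2: Compute scaling factor.
scale = max(0, 1 - 2.91/11.8979) = 0.7554
Step 3: prox(x) = [6.0068, -5.2965, 4.0801]
||prox(x)|| = 8.9879
Step 4: Proximal objective.
0.5*||prox-x||^2 = 4.2341
lambda*||prox|| = 26.1548
Total = 30.3888


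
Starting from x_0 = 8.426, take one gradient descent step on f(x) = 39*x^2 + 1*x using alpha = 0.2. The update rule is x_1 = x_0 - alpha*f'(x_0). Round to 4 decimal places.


We compute the gradient at x_0 and apply the update.
f'(x) = 78*x + 1
f'(8.426) = 78*8.426 + 1 = 658.228
x_1 = 8.426 - 0.2*658.228 = -123.2196


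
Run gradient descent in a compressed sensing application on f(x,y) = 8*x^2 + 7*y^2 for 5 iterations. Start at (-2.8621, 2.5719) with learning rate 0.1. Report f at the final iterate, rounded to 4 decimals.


Gradient descent on f(x,y) = 8*x^2 + 7*y^2.
Starting point: (-2.8621, 2.5719), alpha = 0.1
Step 1: grad_x = 2*8*-2.8621 = -45.7936, grad_y = 2*7*2.5719 = 36.0066
  x_1 = -2.8621 - 0.1*-45.7936 = 1.7173
  y_1 = 2.5719 - 0.1*36.0066 = -1.0288
Step 2: grad_x = 2*8*1.7173 = 27.4762, grad_y = 2*7*-1.0288 = -14.4026
  x_2 = 1.7173 - 0.1*27.4762 = -1.0304
  y_2 = -1.0288 - 0.1*-14.4026 = 0.4115
Step 3: grad_x = 2*8*-1.0304 = -16.4857, grad_y = 2*7*0.4115 = 5.7611
  x_3 = -1.0304 - 0.1*-16.4857 = 0.6182
  y_3 = 0.4115 - 0.1*5.7611 = -0.1646
Step 4: grad_x = 2*8*0.6182 = 9.8914, grad_y = 2*7*-0.1646 = -2.3044
  x_4 = 0.6182 - 0.1*9.8914 = -0.3709
  y_4 = -0.1646 - 0.1*-2.3044 = 0.0658
Step 5: grad_x = 2*8*-0.3709 = -5.9349, grad_y = 2*7*0.0658 = 0.9218
  x_5 = -0.3709 - 0.1*-5.9349 = 0.2226
  y_5 = 0.0658 - 0.1*0.9218 = -0.0263
f(0.2226, -0.0263) = 8*0.2226^2 + 7*(-0.0263)^2 = 0.4011


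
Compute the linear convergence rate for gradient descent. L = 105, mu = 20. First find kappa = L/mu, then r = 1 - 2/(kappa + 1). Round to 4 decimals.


Step 1: Compute the condition number.
kappa = L/mu = 105/20 = 5.25
Step 2: Compute the convergence rate.
r = 1 - 2/(kappa + 1) = 1 - 2*mu/(L + mu) = (L - mu)/(L + mu) = 85/125 = 0.68


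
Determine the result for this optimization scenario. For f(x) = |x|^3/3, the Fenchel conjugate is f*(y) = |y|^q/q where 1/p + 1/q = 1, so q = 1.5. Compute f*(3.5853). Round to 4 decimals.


The conjugate exponent q satisfies 1/p + 1/q = 1.
p = 3, so q = 3/(3 - 1) = 1.5
|y|^q = 3.5853^1.5 = 6.7887
f*(3.5853) = 6.7887 / 1.5 = 4.5258


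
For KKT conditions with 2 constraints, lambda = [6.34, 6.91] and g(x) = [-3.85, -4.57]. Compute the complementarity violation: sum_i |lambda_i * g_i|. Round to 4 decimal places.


KKT complementary slackness check:
lambda_1 * g_1 = 6.34 * -3.85 = -24.409
lambda_2 * g_2 = 6.91 * -4.57 = -31.5787
Total violation = 24.409 + 31.5787 = 55.9877


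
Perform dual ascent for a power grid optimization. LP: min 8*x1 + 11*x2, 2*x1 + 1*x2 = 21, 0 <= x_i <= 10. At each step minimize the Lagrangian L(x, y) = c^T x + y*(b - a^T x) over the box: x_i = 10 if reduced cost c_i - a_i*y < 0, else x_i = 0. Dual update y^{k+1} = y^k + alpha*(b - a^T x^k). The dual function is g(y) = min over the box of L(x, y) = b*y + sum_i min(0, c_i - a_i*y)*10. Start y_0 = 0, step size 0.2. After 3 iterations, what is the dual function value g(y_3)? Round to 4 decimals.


Dual ascent for LP: min 8*x1 + 11*x2, 2*x1 + 1*x2 = 21, 0 <= x_i <= 10
Step 1: y^k = 0.0, reduced costs: (8.0, 11.0)
  x^k = (0.0, 0.0), subgradient = b - a^T x = 21.0
  y^{k+1} = 0.0 + 0.2*21.0 = 4.2
Step 2: y^k = 4.2, reduced costs: (-0.4, 6.8)
  x^k = (10.0, 0.0), subgradient = b - a^T x = 1.0
  y^{k+1} = 4.2 + 0.2*1.0 = 4.4
Step 3: y^k = 4.4, reduced costs: (-0.8, 6.6)
  x^k = (10.0, 0.0), subgradient = b - a^T x = 1.0
  y^{k+1} = 4.4 + 0.2*1.0 = 4.6
Dual objective at y_3 = 4.6: reduced costs (-1.2, 6.4), box minimizer x = (10.0, 0.0)
g(y_3) = b*y + (c1 - a1*y)*x1 + (c2 - a2*y)*x2 = 21*4.6 + (-1.2)*10.0 + 6.4*0.0 = 96.6 - 12.0 + 0.0 = 84.6


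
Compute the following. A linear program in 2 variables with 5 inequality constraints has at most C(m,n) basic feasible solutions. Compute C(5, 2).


Each vertex corresponds to some choice of n active constraints out of m, so the number of vertices is at most C(m, n) = m! / (n!(m-n)!).
m = 5, n = 2
Numerator: 5 * 4
Denominator: 2! = 2
C(5, 2) = 10


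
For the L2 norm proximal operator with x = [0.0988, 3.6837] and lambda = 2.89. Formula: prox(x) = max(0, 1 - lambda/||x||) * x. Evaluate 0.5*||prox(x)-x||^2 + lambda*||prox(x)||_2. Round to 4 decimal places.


Step 1: Compute ||x||.
||x|| = 3.685
Step 2: Compute scaling factor.
scale = max(0, 1 - 2.89/3.685) = 0.2157
Step 3: prox(x) = [0.0213, 0.7947]
||prox(x)|| = 0.795
Step 4: Proximal objective.
0.5*||prox-x||^2 = 4.1761
lambda*||prox|| = 2.2976
Total = 6.4737


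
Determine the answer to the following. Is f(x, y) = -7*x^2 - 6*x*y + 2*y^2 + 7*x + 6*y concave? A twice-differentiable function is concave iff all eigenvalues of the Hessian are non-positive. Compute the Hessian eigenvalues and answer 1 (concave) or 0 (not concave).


The Hessian of f(x,y) = -7*x^2 - 6*x*y + 2*y^2 + 7*x + 6*y is:
H = [[-14, -6], [-6, 4]]
Trace = -14 + 4 = -10
Determinant = -14*4 - (-6)^2 = -92
Discriminant = (-10)^2 - 4*-92 = 468.0
Eigenvalues: lambda_1 = -15.8167, lambda_2 = 5.8167
The function is not concave.

0


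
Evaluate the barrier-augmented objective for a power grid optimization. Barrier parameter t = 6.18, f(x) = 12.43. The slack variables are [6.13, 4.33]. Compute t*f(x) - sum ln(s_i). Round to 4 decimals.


Step 1: Compute log-barrier.
ln values: [1.8132, 1.4656]
phi = -(1.8132 + 1.4656) = -3.2788
Step 2: Compute augmented objective.
t*f(x) = 6.18*12.43 = 76.8174
Total = 76.8174 - 3.2788 = 73.5386


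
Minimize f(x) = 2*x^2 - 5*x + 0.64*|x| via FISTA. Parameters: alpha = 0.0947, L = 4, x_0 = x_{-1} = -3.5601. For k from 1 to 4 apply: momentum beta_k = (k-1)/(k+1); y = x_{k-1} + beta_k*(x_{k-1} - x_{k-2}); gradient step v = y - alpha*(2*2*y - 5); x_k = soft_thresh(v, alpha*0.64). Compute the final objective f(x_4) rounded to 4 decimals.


FISTA on f(x) = 2*x^2 - 5*x + 0.64*|x|
L = 4, alpha = 0.0947
Iteration 1: beta = 0.0, y = -3.5601 + 0.0*(-3.5601 + 3.5601) = -3.5601
  grad(y) = -19.2404, v = y - alpha*grad = -1.738
  prox(v) = soft_thresh(-1.738, 0.0606) = -1.6774
Iteration 2: beta = 0.3333, y = -1.6774 + 0.3333*(-1.6774 + 3.5601) = -1.0499
  grad(y) = -9.1995, v = y - alpha*grad = -0.1787
  prox(v) = soft_thresh(-0.1787, 0.0606) = -0.1181
Iteration 3: beta = 0.5, y = -0.1181 + 0.5*(-0.1181 + 1.6774) = 0.6616
  grad(y) = -2.3536, v = y - alpha*grad = 0.8845
  prox(v) = soft_thresh(0.8845, 0.0606) = 0.8239
Iteration 4: beta = 0.6, y = 0.8239 + 0.6*(0.8239 + 0.1181) = 1.3891
  grad(y) = 0.5562, v = y - alpha*grad = 1.3364
  prox(v) = soft_thresh(1.3364, 0.0606) = 1.2758
f(x_4) = 2*1.2758^2 - 5*1.2758 + 0.64*|1.2758| = -2.3072


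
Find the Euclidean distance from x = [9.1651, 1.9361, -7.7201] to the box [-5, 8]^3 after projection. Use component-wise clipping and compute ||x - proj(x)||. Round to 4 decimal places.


Project each component onto [-5, 8].
clip(9.1651) = 8.0, clip(1.9361) = 1.9361, clip(-7.7201) = -5.0
Projection = [8.0, 1.9361, -5.0]
Squared diffs: [1.3575, 0.0, 7.3989]
Distance = sqrt(8.7564) = 2.9591


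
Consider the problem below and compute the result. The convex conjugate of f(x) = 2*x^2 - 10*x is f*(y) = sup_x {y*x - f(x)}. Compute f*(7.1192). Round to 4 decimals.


f*(y) = sup_x {y*x - a*x^2 - b*x} = sup_x {(y-b)*x - a*x^2}
FOC: (y - b) - 2a*x = 0 => x* = (y - b)/(2a)
x* = (7.1192 + 10)/(2*2) = 4.2798
f*(7.1192) = (y-b)^2/(4a) = (7.1192 + 10)^2/(4*2)
= 293.067/8 = 36.6334


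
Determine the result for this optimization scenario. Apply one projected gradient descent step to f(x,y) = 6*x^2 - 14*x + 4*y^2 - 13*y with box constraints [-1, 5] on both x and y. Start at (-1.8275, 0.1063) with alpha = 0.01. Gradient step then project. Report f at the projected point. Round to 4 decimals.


Step 1: Compute gradient at (-1.8275, 0.1063).
grad_x = 2*6*-1.8275 - 14 = -35.93
grad_y = 2*4*0.1063 - 13 = -12.1496
Step 2: Gradient step.
x_raw = -1.8275 - 0.01*-35.93 = -1.4682
y_raw = 0.1063 - 0.01*-12.1496 = 0.2278
Step 3: Project onto [-1, 5].
x_proj = clip(-1.4682) = -1.0
y_proj = clip(0.2278) = 0.2278
Step 4: Evaluate f.
f(-1.0, 0.2278) = 17.2462


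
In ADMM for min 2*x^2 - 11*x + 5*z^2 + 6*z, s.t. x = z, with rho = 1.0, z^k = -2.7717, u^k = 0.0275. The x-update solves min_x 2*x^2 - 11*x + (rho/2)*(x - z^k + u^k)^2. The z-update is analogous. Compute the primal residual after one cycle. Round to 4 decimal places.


ADMM iteration with rho = 1.0, z^k = -2.7717, u^k = 0.0275
Step 1: x-update.
Minimize 2*x^2 - 11*x + (1.0/2)*(x + 2.7717 + 0.0275)^2
FOC: (2*2 + 1.0)*x = 11 + 1.0*(-2.7717 - 0.0275)
x^{k+1} = 1.6402
Step 2: z-update.
Minimize 5*z^2 + 6*z + (1.0/2)*(1.6402 - z + 0.0275)^2
FOC: (2*5 + 1.0)*z = -6 + 1.0*(1.6402 + 0.0275)
z^{k+1} = -0.3938
Step 3: u-update.
u^{k+1} = 0.0275 + 1.6402 + 0.3938 = 2.0615
Step 4: Primal residual = |1.6402 + 0.3938| = 2.034


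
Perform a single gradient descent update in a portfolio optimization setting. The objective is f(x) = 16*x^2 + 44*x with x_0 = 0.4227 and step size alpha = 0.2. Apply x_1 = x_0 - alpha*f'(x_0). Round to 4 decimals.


We compute the gradient at x_0 and apply the update.
f'(x) = 32*x + 44
f'(0.4227) = 32*0.4227 + 44 = 57.5264
x_1 = 0.4227 - 0.2*57.5264 = -11.0826


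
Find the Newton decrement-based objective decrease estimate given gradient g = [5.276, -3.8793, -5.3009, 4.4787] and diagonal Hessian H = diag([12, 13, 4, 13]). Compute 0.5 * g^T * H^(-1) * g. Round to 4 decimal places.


Step 1: H is diagonal, so H^(-1) * g = [0.4397, -0.2984, -1.3252, 0.3445].
Step 2: g^T H^(-1) g = sum_i g_i^2 / H_ii
  = (5.276)^2/12 + (-3.8793)^2/13 + (-5.3009)^2/4 + (4.4787)^2/13
  = 2.3197 + 1.1576 + 7.0249 + 1.543 = 12.0452
Step 3: Objective decrease = 0.5 * g^T H^(-1) g = 6.0226


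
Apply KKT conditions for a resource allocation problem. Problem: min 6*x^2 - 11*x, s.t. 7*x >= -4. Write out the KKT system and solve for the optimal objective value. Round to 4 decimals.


Step 1: Try lambda = 0 (constraint inactive).
Stationarity: 2*6*x - 11 = 0
x* = 11/(2*6) = 11/12 = 0.9167 (rounded; the exact value 11/12 is used below)
Check constraint: 7*0.9167 = 6.4169 >= -4 -- satisfied.
Step 2: Compute optimal value.
f(x*) = 6*(11/12)^2 - 11*(11/12) = -5.0417


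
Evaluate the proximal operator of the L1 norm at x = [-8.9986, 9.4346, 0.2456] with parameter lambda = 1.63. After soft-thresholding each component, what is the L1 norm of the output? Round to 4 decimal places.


Soft-thresholding with lambda = 1.63:
prox(-8.9986) = sign(-8.9986)*max(|-8.9986| - 1.63, 0) = -7.3686
prox(9.4346) = sign(9.4346)*max(|9.4346| - 1.63, 0) = 7.8046
prox(0.2456) = sign(0.2456)*max(|0.2456| - 1.63, 0) = 0.0
prox(x) = [-7.3686, 7.8046, 0.0]
||prox(x)||_1 = 7.3686 + 7.8046 + 0.0 = 15.1732


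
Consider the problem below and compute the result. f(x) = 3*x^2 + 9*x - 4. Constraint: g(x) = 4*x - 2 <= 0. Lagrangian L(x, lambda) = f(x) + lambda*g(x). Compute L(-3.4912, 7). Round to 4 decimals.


Step 1: Evaluate f(x).
f(-3.4912) = 3*(-3.4912)^2 + 9*(-3.4912) - 4 = 1.1446
Step 2: Evaluate g(x).
g(-3.4912) = 4*-3.4912 - 2 = -15.9648
Step 3: Compute Lagrangian.
L = 1.1446 + 7*-15.9648 = -110.609


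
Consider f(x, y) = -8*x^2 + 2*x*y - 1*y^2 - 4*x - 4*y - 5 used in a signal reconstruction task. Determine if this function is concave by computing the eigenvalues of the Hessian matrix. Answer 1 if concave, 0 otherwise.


The Hessian of f(x,y) = -8*x^2 + 2*x*y - 1*y^2 - 4*x - 4*y - 5 is:
H = [[-16, 2], [2, -2]]
Trace = -16 - 2 = -18
Determinant = -16*-2 - (2)^2 = 28
Discriminant = (-18)^2 - 4*28 = 212.0
Eigenvalues: lambda_1 = -16.2801, lambda_2 = -1.7199
The function is concave.

1


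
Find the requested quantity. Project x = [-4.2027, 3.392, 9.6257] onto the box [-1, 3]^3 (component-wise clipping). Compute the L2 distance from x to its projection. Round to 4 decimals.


Project each component onto [-1, 3].
clip(-4.2027) = -1.0, clip(3.392) = 3.0, clip(9.6257) = 3.0
Projection = [-1.0, 3.0, 3.0]
Squared diffs: [10.2573, 0.1537, 43.8999]
Distance = sqrt(54.3109) = 7.3696


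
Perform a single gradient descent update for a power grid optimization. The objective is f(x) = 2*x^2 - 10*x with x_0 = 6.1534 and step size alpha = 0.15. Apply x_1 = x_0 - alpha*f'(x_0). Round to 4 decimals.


We compute the gradient at x_0 and apply the update.
f'(x) = 4*x - 10
f'(6.1534) = 4*6.1534 - 10 = 14.6136
x_1 = 6.1534 - 0.15*14.6136 = 3.9614


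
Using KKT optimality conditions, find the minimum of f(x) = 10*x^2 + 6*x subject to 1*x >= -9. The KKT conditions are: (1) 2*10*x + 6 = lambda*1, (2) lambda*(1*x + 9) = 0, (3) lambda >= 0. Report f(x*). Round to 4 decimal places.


Step 1: Try lambda = 0 (constraint inactive).
Stationarity: 2*10*x + 6 = 0
x* = -6/(2*10) = -0.3
Check constraint: 1*-0.3 = -0.3 >= -9 -- satisfied.
Step 2: Compute optimal value.
f(x*) = 10*(-0.3)^2 + 6*(-0.3) = -0.9


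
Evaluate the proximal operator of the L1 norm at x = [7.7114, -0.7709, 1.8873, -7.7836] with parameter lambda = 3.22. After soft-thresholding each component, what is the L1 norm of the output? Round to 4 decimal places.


Soft-thresholding with lambda = 3.22:
prox(7.7114) = sign(7.7114)*max(|7.7114| - 3.22, 0) = 4.4914
prox(-0.7709) = sign(-0.7709)*max(|-0.7709| - 3.22, 0) = 0.0
prox(1.8873) = sign(1.8873)*max(|1.8873| - 3.22, 0) = 0.0
prox(-7.7836) = sign(-7.7836)*max(|-7.7836| - 3.22, 0) = -4.5636
prox(x) = [4.4914, 0.0, 0.0, -4.5636]
||prox(x)||_1 = 4.4914 + 0.0 + 0.0 + 4.5636 = 9.055


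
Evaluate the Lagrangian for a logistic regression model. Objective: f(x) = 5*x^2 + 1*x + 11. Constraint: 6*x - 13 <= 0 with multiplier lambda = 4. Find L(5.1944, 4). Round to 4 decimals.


Step 1: Evaluate f(x).
f(5.1944) = 5*5.1944^2 + 1*5.1944 + 11 = 151.1034
Step 2: Evaluate g(x).
g(5.1944) = 6*5.1944 - 13 = 18.1664
Step 3: Compute Lagrangian.
L = 151.1034 + 4*18.1664 = 223.769


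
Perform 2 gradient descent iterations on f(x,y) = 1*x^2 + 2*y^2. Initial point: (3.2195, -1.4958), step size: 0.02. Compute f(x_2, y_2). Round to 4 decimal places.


Gradient descent on f(x,y) = 1*x^2 + 2*y^2.
Starting point: (3.2195, -1.4958), alpha = 0.02
Step 1: grad_x = 2*1*3.2195 = 6.439, grad_y = 2*2*-1.4958 = -5.9832
  x_1 = 3.2195 - 0.02*6.439 = 3.0907
  y_1 = -1.4958 - 0.02*-5.9832 = -1.3761
Step 2: grad_x = 2*1*3.0907 = 6.1814, grad_y = 2*2*-1.3761 = -5.5045
  x_2 = 3.0907 - 0.02*6.1814 = 2.9671
  y_2 = -1.3761 - 0.02*-5.5045 = -1.266
f(2.9671, -1.266) = 1*2.9671^2 + 2*(-1.266)^2 = 12.0094


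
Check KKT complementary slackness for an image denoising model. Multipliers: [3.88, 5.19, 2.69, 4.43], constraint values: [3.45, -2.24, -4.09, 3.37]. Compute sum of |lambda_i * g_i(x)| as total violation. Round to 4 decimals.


KKT complementary slackness check:
lambda_1 * g_1 = 3.88 * 3.45 = 13.386
lambda_2 * g_2 = 5.19 * -2.24 = -11.6256
lambda_3 * g_3 = 2.69 * -4.09 = -11.0021
lambda_4 * g_4 = 4.43 * 3.37 = 14.9291
Total violation = 13.386 + 11.6256 + 11.0021 + 14.9291 = 50.9428


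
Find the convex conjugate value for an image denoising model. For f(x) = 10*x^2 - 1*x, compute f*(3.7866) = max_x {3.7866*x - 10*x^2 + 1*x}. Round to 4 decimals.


f*(y) = sup_x {y*x - a*x^2 - b*x} = sup_x {(y-b)*x - a*x^2}
FOC: (y - b) - 2a*x = 0 => x* = (y - b)/(2a)
x* = (3.7866 + 1)/(2*10) = 0.2393
f*(3.7866) = (y-b)^2/(4a) = (3.7866 + 1)^2/(4*10)
= 22.9115/40 = 0.5728


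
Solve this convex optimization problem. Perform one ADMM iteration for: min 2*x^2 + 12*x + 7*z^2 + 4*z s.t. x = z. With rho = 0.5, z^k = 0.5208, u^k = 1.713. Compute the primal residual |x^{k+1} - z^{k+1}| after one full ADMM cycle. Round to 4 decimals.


ADMM iteration with rho = 0.5, z^k = 0.5208, u^k = 1.713
Step 1: x-update.
Minimize 2*x^2 + 12*x + (0.5/2)*(x - 0.5208 + 1.713)^2
FOC: (2*2 + 0.5)*x = -12 + 0.5*(0.5208 - 1.713)
x^{k+1} = -2.7991
Step 2: z-update.
Minimize 7*z^2 + 4*z + (0.5/2)*(-2.7991 - z + 1.713)^2
FOC: (2*7 + 0.5)*z = -4 + 0.5*(-2.7991 + 1.713)
z^{k+1} = -0.3133
Step 3: u-update.
u^{k+1} = 1.713 - 2.7991 + 0.3133 = -0.7728
Step 4: Primal residual = |-2.7991 + 0.3133| = 2.4858


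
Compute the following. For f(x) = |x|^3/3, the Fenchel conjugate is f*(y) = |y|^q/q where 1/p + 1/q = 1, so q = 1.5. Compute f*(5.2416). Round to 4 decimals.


The conjugate exponent q satisfies 1/p + 1/q = 1.
p = 3, so q = 3/(3 - 1) = 1.5
|y|^q = 5.2416^1.5 = 12.0004
f*(5.2416) = 12.0004 / 1.5 = 8.0003


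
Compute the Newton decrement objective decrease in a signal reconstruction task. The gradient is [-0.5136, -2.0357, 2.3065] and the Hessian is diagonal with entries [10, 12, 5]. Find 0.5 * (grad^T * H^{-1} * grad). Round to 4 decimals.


Step 1: H is diagonal, so H^(-1) * g = [-0.0514, -0.1696, 0.4613].
Step 2: g^T H^(-1) g = sum_i g_i^2 / H_ii
  = (-0.5136)^2/10 + (-2.0357)^2/12 + (2.3065)^2/5
  = 0.0264 + 0.3453 + 1.064 = 1.4357
Step 3: Objective decrease = 0.5 * g^T H^(-1) g = 0.7179


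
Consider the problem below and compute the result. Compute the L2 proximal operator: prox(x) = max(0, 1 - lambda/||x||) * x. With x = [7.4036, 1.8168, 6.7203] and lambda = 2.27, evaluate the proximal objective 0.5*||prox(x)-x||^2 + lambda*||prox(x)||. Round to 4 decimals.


Step 1: Compute ||x||.
||x|| = 10.1625
Step 2: Compute scaling factor.
scale = max(0, 1 - 2.27/10.1625) = 0.7766
Step 3: prox(x) = [5.7499, 1.411, 5.2192]
||prox(x)|| = 7.8925
Step 4: Proximal objective.
0.5*||prox-x||^2 = 2.5765
lambda*||prox|| = 17.916
Total = 20.4924


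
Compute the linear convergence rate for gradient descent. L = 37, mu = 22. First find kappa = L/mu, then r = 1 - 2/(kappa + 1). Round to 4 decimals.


Step 1: Compute the condition number.
kappa = L/mu = 37/22 = 1.6818
Step 2: Compute the convergence rate.
r = 1 - 2/(kappa + 1) = 1 - 2*mu/(L + mu) = (L - mu)/(L + mu) = 15/59 = 0.2542


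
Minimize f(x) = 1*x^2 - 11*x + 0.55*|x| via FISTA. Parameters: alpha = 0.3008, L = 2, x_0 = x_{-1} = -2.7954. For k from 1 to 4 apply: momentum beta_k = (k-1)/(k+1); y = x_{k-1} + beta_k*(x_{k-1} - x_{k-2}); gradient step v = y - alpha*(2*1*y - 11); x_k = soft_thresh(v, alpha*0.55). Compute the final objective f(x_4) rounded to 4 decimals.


FISTA on f(x) = 1*x^2 - 11*x + 0.55*|x|
L = 2, alpha = 0.3008
Iteration 1: beta = 0.0, y = -2.7954 + 0.0*(-2.7954 + 2.7954) = -2.7954
  grad(y) = -16.5908, v = y - alpha*grad = 2.1951
  prox(v) = soft_thresh(2.1951, 0.1654) = 2.0297
Iteration 2: beta = 0.3333, y = 2.0297 + 0.3333*(2.0297 + 2.7954) = 3.638
  grad(y) = -3.7239, v = y - alpha*grad = 4.7582
  prox(v) = soft_thresh(4.7582, 0.1654) = 4.5928
Iteration 3: beta = 0.5, y = 4.5928 + 0.5*(4.5928 - 2.0297) = 5.8743
  grad(y) = 0.7486, v = y - alpha*grad = 5.6491
  prox(v) = soft_thresh(5.6491, 0.1654) = 5.4837
Iteration 4: beta = 0.6, y = 5.4837 + 0.6*(5.4837 - 4.5928) = 6.0182
  grad(y) = 1.0365, v = y - alpha*grad = 5.7065
  prox(v) = soft_thresh(5.7065, 0.1654) = 5.541
f(x_4) = 1*5.541^2 - 11*5.541 + 0.55*|5.541| = -27.2008


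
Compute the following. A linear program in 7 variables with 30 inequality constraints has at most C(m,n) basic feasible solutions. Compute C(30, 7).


Each vertex corresponds to some choice of n active constraints out of m, so the number of vertices is at most C(m, n) = m! / (n!(m-n)!).
m = 30, n = 7
Numerator: 30 * 29 * 28 * 27 * 26 * 25 * 24
Denominator: 7! = 5040
C(30, 7) = 2035800


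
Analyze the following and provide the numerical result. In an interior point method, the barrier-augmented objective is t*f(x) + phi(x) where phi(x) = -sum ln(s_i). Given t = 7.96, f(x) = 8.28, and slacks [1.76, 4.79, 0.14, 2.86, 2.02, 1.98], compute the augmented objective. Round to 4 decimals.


Step 1: Compute log-barrier.
ln values: [0.5653, 1.5665, -1.9661, 1.0508, 0.7031, 0.6831]
phi = -(0.5653 + 1.5665 - 1.9661 + 1.0508 + 0.7031 + 0.6831) = -2.6027
Step 2: Compute augmented objective.
t*f(x) = 7.96*8.28 = 65.9088
Total = 65.9088 - 2.6027 = 63.3061


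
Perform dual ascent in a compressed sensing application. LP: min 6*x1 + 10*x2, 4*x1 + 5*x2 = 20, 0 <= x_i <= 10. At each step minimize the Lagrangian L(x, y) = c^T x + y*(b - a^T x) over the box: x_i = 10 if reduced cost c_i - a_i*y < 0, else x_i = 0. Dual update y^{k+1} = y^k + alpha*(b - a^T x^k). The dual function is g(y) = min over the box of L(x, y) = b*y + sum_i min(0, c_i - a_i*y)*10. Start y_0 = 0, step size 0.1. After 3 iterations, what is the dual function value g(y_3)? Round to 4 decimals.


Dual ascent for LP: min 6*x1 + 10*x2, 4*x1 + 5*x2 = 20, 0 <= x_i <= 10
Step 1: y^k = 0.0, reduced costs: (6.0, 10.0)
  x^k = (0.0, 0.0), subgradient = b - a^T x = 20.0
  y^{k+1} = 0.0 + 0.1*20.0 = 2.0
Step 2: y^k = 2.0, reduced costs: (-2.0, 0.0)
  x^k = (10.0, 0.0), subgradient = b - a^T x = -20.0
  y^{k+1} = 2.0 + 0.1*-20.0 = 0.0
Step 3: y^k = 0.0, reduced costs: (6.0, 10.0)
  x^k = (0.0, 0.0), subgradient = b - a^T x = 20.0
  y^{k+1} = 0.0 + 0.1*20.0 = 2.0
Dual objective at y_3 = 2.0: reduced costs (-2.0, 0.0), box minimizer x = (10.0, 0.0)
g(y_3) = b*y + (c1 - a1*y)*x1 + (c2 - a2*y)*x2 = 20*2.0 + (-2.0)*10.0 + 0.0*0.0 = 40.0 - 20.0 + 0.0 = 20.0


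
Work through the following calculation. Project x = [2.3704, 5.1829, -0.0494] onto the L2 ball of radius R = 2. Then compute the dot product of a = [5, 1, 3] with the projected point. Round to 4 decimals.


Step 1: Compute ||x|| (intermediates to 6 decimals).
||x|| = sqrt(2.3704^2 + 5.1829^2 + (-0.0494)^2) = 5.699446
Step 2: Project.
Since ||x|| > R, scale = R/||x|| = 2/5.699446 = 0.350911, proj(x) = scale * x
proj(x) = [0.831799, 1.818737, -0.017335]
Step 3: Dot product.
a^T * proj(x) = 5*0.831799 + 1*1.818737 + 3*(-0.017335) = 5.9257


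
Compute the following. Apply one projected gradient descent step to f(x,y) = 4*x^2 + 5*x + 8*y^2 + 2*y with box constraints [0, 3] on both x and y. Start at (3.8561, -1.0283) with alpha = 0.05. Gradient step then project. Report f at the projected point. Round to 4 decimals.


Step 1: Compute gradient at (3.8561, -1.0283).
grad_x = 2*4*3.8561 + 5 = 35.8488
grad_y = 2*8*-1.0283 + 2 = -14.4528
Step 2: Gradient step.
x_raw = 3.8561 - 0.05*35.8488 = 2.0637
y_raw = -1.0283 - 0.05*-14.4528 = -0.3057
Step 3: Project onto [0, 3].
x_proj = clip(2.0637) = 2.0637
y_proj = clip(-0.3057) = 0.0
Step 4: Evaluate f.
f(2.0637, 0.0) = 27.3531


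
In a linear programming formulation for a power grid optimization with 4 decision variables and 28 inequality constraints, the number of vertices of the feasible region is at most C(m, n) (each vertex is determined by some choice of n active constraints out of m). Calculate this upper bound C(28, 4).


Each vertex corresponds to some choice of n active constraints out of m, so the number of vertices is at most C(m, n) = m! / (n!(m-n)!).
m = 28, n = 4
Numerator: 28 * 27 * 26 * 25
Denominator: 4! = 24
C(28, 4) = 20475


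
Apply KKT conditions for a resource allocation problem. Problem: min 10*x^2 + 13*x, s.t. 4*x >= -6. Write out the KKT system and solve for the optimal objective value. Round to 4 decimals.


Step 1: Try lambda = 0 (constraint inactive).
Stationarity: 2*10*x + 13 = 0
x* = -13/(2*10) = -0.65
Check constraint: 4*-0.65 = -2.6 >= -6 -- satisfied.
Step 2: Compute optimal value.
f(x*) = 10*(-0.65)^2 + 13*(-0.65) = -4.225


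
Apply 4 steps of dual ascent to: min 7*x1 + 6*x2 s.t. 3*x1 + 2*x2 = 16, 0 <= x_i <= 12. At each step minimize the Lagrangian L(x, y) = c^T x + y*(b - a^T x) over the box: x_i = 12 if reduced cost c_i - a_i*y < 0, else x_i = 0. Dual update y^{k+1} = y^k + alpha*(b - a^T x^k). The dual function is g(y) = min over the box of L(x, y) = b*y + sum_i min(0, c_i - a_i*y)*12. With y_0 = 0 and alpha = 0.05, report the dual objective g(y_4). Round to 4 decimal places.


Dual ascent for LP: min 7*x1 + 6*x2, 3*x1 + 2*x2 = 16, 0 <= x_i <= 12
Step 1: y^k = 0.0, reduced costs: (7.0, 6.0)
  x^k = (0.0, 0.0), subgradient = b - a^T x = 16.0
  y^{k+1} = 0.0 + 0.05*16.0 = 0.8
Step 2: y^k = 0.8, reduced costs: (4.6, 4.4)
  x^k = (0.0, 0.0), subgradient = b - a^T x = 16.0
  y^{k+1} = 0.8 + 0.05*16.0 = 1.6
Step 3: y^k = 1.6, reduced costs: (2.2, 2.8)
  x^k = (0.0, 0.0), subgradient = b - a^T x = 16.0
  y^{k+1} = 1.6 + 0.05*16.0 = 2.4
Step 4: y^k = 2.4, reduced costs: (-0.2, 1.2)
  x^k = (12.0, 0.0), subgradient = b - a^T x = -20.0
  y^{k+1} = 2.4 + 0.05*-20.0 = 1.4
Dual objective at y_4 = 1.4: reduced costs (2.8, 3.2), box minimizer x = (0.0, 0.0)
g(y_4) = b*y + (c1 - a1*y)*x1 + (c2 - a2*y)*x2 = 16*1.4 + 2.8*0.0 + 3.2*0.0 = 22.4 + 0.0 + 0.0 = 22.4
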